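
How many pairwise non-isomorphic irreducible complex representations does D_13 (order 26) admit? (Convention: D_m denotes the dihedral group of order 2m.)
8

Working: The number of irreducible complex representations of a finite group equals its number of conjugacy classes. D_13 has 8 conjugacy classes ((n+3)/2 for n odd), so D_13 (order 26) has exactly 8 irreducible complex representations.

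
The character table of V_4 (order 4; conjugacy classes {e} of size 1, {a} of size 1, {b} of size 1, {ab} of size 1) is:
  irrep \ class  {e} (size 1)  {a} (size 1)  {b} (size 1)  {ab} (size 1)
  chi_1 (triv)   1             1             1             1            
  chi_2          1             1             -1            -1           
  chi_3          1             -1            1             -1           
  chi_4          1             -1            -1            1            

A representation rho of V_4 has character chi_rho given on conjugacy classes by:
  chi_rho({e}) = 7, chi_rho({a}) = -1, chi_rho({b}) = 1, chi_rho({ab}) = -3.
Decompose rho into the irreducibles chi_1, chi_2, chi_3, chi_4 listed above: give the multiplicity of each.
Multiplicities: chi_1: 1, chi_2: 2, chi_3: 3, chi_4: 1.

Why: Use <chi_rho, chi> = (1/|G|) sum_C |C| * chi_rho(C) * conj(chi(C)) with |G| = 4 for each irreducible chi in the table:
  <chi_rho, chi_1> = (1/4)[1*(7)*conj(1) + 1*(-1)*conj(1) + 1*(1)*conj(1) + 1*(-3)*conj(1)]
      = (1/4)[(7) + (-1) + (1) + (-3)] = 4/4 = 1
  <chi_rho, chi_2> = (1/4)[1*(7)*conj(1) + 1*(-1)*conj(1) + 1*(1)*conj(-1) + 1*(-3)*conj(-1)]
      = (1/4)[(7) + (-1) + (-1) + (3)] = 8/4 = 2
  <chi_rho, chi_3> = (1/4)[1*(7)*conj(1) + 1*(-1)*conj(-1) + 1*(1)*conj(1) + 1*(-3)*conj(-1)]
      = (1/4)[(7) + (1) + (1) + (3)] = 12/4 = 3
  <chi_rho, chi_4> = (1/4)[1*(7)*conj(1) + 1*(-1)*conj(-1) + 1*(1)*conj(-1) + 1*(-3)*conj(1)]
      = (1/4)[(7) + (1) + (-1) + (-3)] = 4/4 = 1
Dimension check: dim(rho) = sum (mult * dim) = 1*1 + 2*1 + 3*1 + 1*1 = 7 = chi_rho(e) = 7.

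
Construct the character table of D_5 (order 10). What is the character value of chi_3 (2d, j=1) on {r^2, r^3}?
Conjugacy classes: {e} of size 1, {r^1, r^4} of size 2, {r^2, r^3} of size 2, {s, sr, ..., sr^4} of size 5.
Character table:
  irrep \ class              {e} (size 1)  {r^1, r^4} (size 2)  {r^2, r^3} (size 2)  {s, sr, ..., sr^4} (size 5)
  chi_1 (triv)               1             1                    1                    1                          
  chi_2 (sign: r->1, s->-1)  1             1                    1                    -1                         
  chi_3 (2d, j=1)            2             -1/2 + sqrt(5)/2     -sqrt(5)/2 - 1/2     0                          
  chi_4 (2d, j=2)            2             -sqrt(5)/2 - 1/2     -1/2 + sqrt(5)/2     0                          

Spot check: chi_3 (2d, j=1) on {r^2, r^3} = -sqrt(5)/2 - 1/2.

Justification: D_5 has order 2*5 = 10 with 4 conjugacy classes, hence 4 irreducibles. Sum of squared dims 1 + 1 + 4 + 4 = 10 = |G|. Linear characters come from the abelianisation; the 2-dimensional irreps have character r^k -> 2*cos(2*pi*j*k/5), reflections -> 0.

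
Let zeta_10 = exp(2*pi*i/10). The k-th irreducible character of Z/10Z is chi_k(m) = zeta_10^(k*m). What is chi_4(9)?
chi_4(9) = zeta_10^36 = exp(-4*I*pi/5)

Justification: chi_4(9) = zeta_10^(4*9) = zeta_10^36. Since zeta_10^10 = 1, this equals zeta_10^6 = exp(2*pi*i*6/10) = exp(-4*I*pi/5).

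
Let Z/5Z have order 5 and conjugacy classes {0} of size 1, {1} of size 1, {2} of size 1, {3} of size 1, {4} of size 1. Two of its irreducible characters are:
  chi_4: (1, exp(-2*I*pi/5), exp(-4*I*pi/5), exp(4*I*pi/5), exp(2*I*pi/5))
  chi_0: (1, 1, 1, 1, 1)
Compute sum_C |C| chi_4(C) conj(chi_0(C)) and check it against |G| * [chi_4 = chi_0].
Sum = 0; so <chi_4, chi_0> = 0 (distinct irreducibles are orthogonal).

Solution. Compute term by term over conjugacy classes (|C| * chi_4(C) * conj(chi_0(C))):
  1*(1)*conj(1) + 1*(exp(-2*I*pi/5))*conj(1) + 1*(exp(-4*I*pi/5))*conj(1) + 1*(exp(4*I*pi/5))*conj(1) + 1*(exp(2*I*pi/5))*conj(1)
  = (1) + (exp(-2*I*pi/5)) + (exp(-4*I*pi/5)) + (exp(4*I*pi/5)) + (exp(2*I*pi/5))
  = 0.
(Exp terms are combined using exp(i*s)*conj(exp(i*t)) = exp(i*(s-t)), and sums of them are collapsed using the identity that for every m > 1 the m distinct m-th roots of unity sum to 0, e.g. 1 + exp(2*I*pi/3) + exp(-2*I*pi/3) = 0.)
Dividing by |G| = 5 gives 0/5 = 0, matching the row-orthogonality relation <chi_4, chi_0> = [chi_4 = chi_0].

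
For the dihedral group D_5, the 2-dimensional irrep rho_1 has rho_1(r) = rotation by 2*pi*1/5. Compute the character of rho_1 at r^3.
chi_{rho_1}(r^3) = 2*cos(2*pi*1*3/5) = -sqrt(5)/2 - 1/2

rho_1(r^3) is rotation by angle 2*pi*1*3/5, whose trace is 2*cos(2*pi*1*3/5) = -sqrt(5)/2 - 1/2.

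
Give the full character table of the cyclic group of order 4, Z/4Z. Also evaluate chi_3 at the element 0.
Character table of Z/4Z (irreps indexed chi_0,...,chi_3 with chi_k(m) = zeta_4^(k*m), zeta_4 = exp(2*pi*i/4)):
  irrep \ class  {0} (size 1)  {1} (size 1)  {2} (size 1)  {3} (size 1)
  chi_0          1             1             1             1           
  chi_1          1             I             -1            -I          
  chi_2          1             -1            1             -1          
  chi_3          1             -I            -1            I           

Spot check: chi_3(0) = zeta_4^(3*0) = zeta_4^0 = 1.

Justification: Z/4Z is abelian, so all 4 irreducible complex representations are 1-dimensional. They are given by chi_k(m) = zeta_4^(k*m) for k = 0,...,3. Row orthogonality: sum_m chi_k(m) conj(chi_l(m)) = 4 * [k = l].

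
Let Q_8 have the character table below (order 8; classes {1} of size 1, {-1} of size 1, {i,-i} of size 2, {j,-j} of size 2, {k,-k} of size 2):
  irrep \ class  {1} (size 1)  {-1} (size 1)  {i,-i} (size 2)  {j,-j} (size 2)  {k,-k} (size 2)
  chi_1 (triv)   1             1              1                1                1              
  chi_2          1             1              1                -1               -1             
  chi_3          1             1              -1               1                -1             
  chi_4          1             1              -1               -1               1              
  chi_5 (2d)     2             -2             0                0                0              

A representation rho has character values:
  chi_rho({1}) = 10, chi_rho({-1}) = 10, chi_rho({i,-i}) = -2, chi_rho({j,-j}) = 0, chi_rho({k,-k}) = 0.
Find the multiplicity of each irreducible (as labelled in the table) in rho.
Multiplicities: chi_1: 2, chi_2: 2, chi_3: 3, chi_4: 3, chi_5: 0.

Solution. Use <chi_rho, chi> = (1/|G|) sum_C |C| * chi_rho(C) * conj(chi(C)) with |G| = 8 for each irreducible chi in the table:
  <chi_rho, chi_1> = (1/8)[1*(10)*conj(1) + 1*(10)*conj(1) + 2*(-2)*conj(1) + 2*(0)*conj(1) + 2*(0)*conj(1)]
      = (1/8)[(10) + (10) + (-4) + (0) + (0)] = 16/8 = 2
  <chi_rho, chi_2> = (1/8)[1*(10)*conj(1) + 1*(10)*conj(1) + 2*(-2)*conj(1) + 2*(0)*conj(-1) + 2*(0)*conj(-1)]
      = (1/8)[(10) + (10) + (-4) + (0) + (0)] = 16/8 = 2
  <chi_rho, chi_3> = (1/8)[1*(10)*conj(1) + 1*(10)*conj(1) + 2*(-2)*conj(-1) + 2*(0)*conj(1) + 2*(0)*conj(-1)]
      = (1/8)[(10) + (10) + (4) + (0) + (0)] = 24/8 = 3
  <chi_rho, chi_4> = (1/8)[1*(10)*conj(1) + 1*(10)*conj(1) + 2*(-2)*conj(-1) + 2*(0)*conj(-1) + 2*(0)*conj(1)]
      = (1/8)[(10) + (10) + (4) + (0) + (0)] = 24/8 = 3
  <chi_rho, chi_5> = (1/8)[1*(10)*conj(2) + 1*(10)*conj(-2) + 2*(-2)*conj(0) + 2*(0)*conj(0) + 2*(0)*conj(0)]
      = (1/8)[(20) + (-20) + (0) + (0) + (0)] = 0/8 = 0
Dimension check: dim(rho) = sum (mult * dim) = 2*1 + 2*1 + 3*1 + 3*1 + 0*2 = 10 = chi_rho(e) = 10.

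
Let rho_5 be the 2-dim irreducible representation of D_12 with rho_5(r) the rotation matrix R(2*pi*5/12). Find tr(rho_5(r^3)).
chi_{rho_5}(r^3) = 2*cos(2*pi*5*3/12) = 0

Solution. rho_5(r^3) is rotation by angle 2*pi*5*3/12, whose trace is 2*cos(2*pi*5*3/12) = 0.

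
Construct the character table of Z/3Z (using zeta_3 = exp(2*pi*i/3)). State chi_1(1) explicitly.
Character table of Z/3Z (irreps indexed chi_0,...,chi_2 with chi_k(m) = zeta_3^(k*m), zeta_3 = exp(2*pi*i/3)):
  irrep \ class  {0} (size 1)  {1} (size 1)    {2} (size 1)  
  chi_0          1             1               1             
  chi_1          1             exp(2*I*pi/3)   exp(-2*I*pi/3)
  chi_2          1             exp(-2*I*pi/3)  exp(2*I*pi/3) 

Spot check: chi_1(1) = zeta_3^(1*1) = zeta_3^1 = exp(2*I*pi/3).

Proof sketch: Z/3Z is abelian, so all 3 irreducible complex representations are 1-dimensional. They are given by chi_k(m) = zeta_3^(k*m) for k = 0,...,2. Row orthogonality: sum_m chi_k(m) conj(chi_l(m)) = 3 * [k = l].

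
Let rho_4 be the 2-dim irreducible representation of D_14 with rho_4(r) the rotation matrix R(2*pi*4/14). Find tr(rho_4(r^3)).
chi_{rho_4}(r^3) = 2*cos(2*pi*4*3/14) = 2*cos(2*pi/7)

Argument: rho_4(r^3) is rotation by angle 2*pi*4*3/14, whose trace is 2*cos(2*pi*4*3/14) = 2*cos(2*pi/7).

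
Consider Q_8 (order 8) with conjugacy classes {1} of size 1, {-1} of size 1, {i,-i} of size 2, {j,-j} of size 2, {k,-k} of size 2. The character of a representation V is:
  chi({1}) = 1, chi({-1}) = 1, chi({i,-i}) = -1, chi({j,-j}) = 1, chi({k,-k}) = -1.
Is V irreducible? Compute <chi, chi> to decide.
Irreducible: <chi, chi> = 1.

Justification: <chi, chi> = (1/|G|) sum_C |C| * |chi(C)|^2 = (1/8)[1*|1|^2 + 1*|1|^2 + 2*|-1|^2 + 2*|1|^2 + 2*|-1|^2]
  = (1/8)[(1) + (1) + (2) + (2) + (2)] = 8/8 = 1.
A character is irreducible iff <chi, chi> = 1, so this representation is irreducible.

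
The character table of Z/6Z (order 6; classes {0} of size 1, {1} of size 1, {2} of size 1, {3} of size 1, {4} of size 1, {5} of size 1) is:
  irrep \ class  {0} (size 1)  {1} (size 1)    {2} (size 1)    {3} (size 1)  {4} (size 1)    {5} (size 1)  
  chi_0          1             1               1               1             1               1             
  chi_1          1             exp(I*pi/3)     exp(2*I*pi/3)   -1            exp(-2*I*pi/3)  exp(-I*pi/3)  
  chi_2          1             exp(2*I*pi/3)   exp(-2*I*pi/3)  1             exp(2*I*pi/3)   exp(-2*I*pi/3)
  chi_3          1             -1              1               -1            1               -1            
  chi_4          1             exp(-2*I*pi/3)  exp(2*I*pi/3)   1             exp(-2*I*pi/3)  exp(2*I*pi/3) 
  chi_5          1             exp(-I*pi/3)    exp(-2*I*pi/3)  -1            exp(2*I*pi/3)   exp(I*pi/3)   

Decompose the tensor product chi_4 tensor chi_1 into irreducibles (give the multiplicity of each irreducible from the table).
chi_4 tensor chi_1 = chi_5 (all other irreducibles have multiplicity 0).

Explanation: The character of a tensor product is the pointwise product (chi_4 * chi_1)(C) = chi_4(C) * chi_1(C):
  {0}: (1)*(1), {1}: (exp(-2*I*pi/3))*(exp(I*pi/3)), {2}: (exp(2*I*pi/3))*(exp(2*I*pi/3)), {3}: (1)*(-1), {4}: (exp(-2*I*pi/3))*(exp(-2*I*pi/3)), {5}: (exp(2*I*pi/3))*(exp(-I*pi/3))
so (chi_4 * chi_1) takes values
  {0} -> 1, {1} -> exp(-I*pi/3), {2} -> exp(-2*I*pi/3), {3} -> -1, {4} -> exp(2*I*pi/3), {5} -> exp(I*pi/3).
Now take the inner product of this character with each irreducible chi from the table, <chi_4*chi_1, chi> = (1/6) sum_C |C| (chi_4*chi_1)(C) conj(chi(C)):
  <chi_4*chi_1, chi_0> = (1/6)[1*(1)*conj(1) + 1*(exp(-I*pi/3))*conj(1) + 1*(exp(-2*I*pi/3))*conj(1) + 1*(-1)*conj(1) + 1*(exp(2*I*pi/3))*conj(1) + 1*(exp(I*pi/3))*conj(1)]
      = (1/6)[(1) + (exp(-I*pi/3)) + (exp(-2*I*pi/3)) + (-1) + (exp(2*I*pi/3)) + (exp(I*pi/3))] = 0/6 = 0
  <chi_4*chi_1, chi_1> = (1/6)[1*(1)*conj(1) + 1*(exp(-I*pi/3))*conj(exp(I*pi/3)) + 1*(exp(-2*I*pi/3))*conj(exp(2*I*pi/3)) + 1*(-1)*conj(-1) + 1*(exp(2*I*pi/3))*conj(exp(-2*I*pi/3)) + 1*(exp(I*pi/3))*conj(exp(-I*pi/3))]
      = (1/6)[(1) + (exp(-2*I*pi/3)) + (exp(2*I*pi/3)) + (1) + (exp(-2*I*pi/3)) + (exp(2*I*pi/3))] = 0/6 = 0
  <chi_4*chi_1, chi_2> = (1/6)[1*(1)*conj(1) + 1*(exp(-I*pi/3))*conj(exp(2*I*pi/3)) + 1*(exp(-2*I*pi/3))*conj(exp(-2*I*pi/3)) + 1*(-1)*conj(1) + 1*(exp(2*I*pi/3))*conj(exp(2*I*pi/3)) + 1*(exp(I*pi/3))*conj(exp(-2*I*pi/3))]
      = (1/6)[(1) + (-1) + (1) + (-1) + (1) + (-1)] = 0/6 = 0
  <chi_4*chi_1, chi_3> = (1/6)[1*(1)*conj(1) + 1*(exp(-I*pi/3))*conj(-1) + 1*(exp(-2*I*pi/3))*conj(1) + 1*(-1)*conj(-1) + 1*(exp(2*I*pi/3))*conj(1) + 1*(exp(I*pi/3))*conj(-1)]
      = (1/6)[(1) + (-exp(-I*pi/3)) + (exp(-2*I*pi/3)) + (1) + (exp(2*I*pi/3)) + (-exp(I*pi/3))] = 0/6 = 0
  <chi_4*chi_1, chi_4> = (1/6)[1*(1)*conj(1) + 1*(exp(-I*pi/3))*conj(exp(-2*I*pi/3)) + 1*(exp(-2*I*pi/3))*conj(exp(2*I*pi/3)) + 1*(-1)*conj(1) + 1*(exp(2*I*pi/3))*conj(exp(-2*I*pi/3)) + 1*(exp(I*pi/3))*conj(exp(2*I*pi/3))]
      = (1/6)[(1) + (exp(I*pi/3)) + (exp(2*I*pi/3)) + (-1) + (exp(-2*I*pi/3)) + (exp(-I*pi/3))] = 0/6 = 0
  <chi_4*chi_1, chi_5> = (1/6)[1*(1)*conj(1) + 1*(exp(-I*pi/3))*conj(exp(-I*pi/3)) + 1*(exp(-2*I*pi/3))*conj(exp(-2*I*pi/3)) + 1*(-1)*conj(-1) + 1*(exp(2*I*pi/3))*conj(exp(2*I*pi/3)) + 1*(exp(I*pi/3))*conj(exp(I*pi/3))]
      = (1/6)[(1) + (1) + (1) + (1) + (1) + (1)] = 6/6 = 1
(Exp terms are combined using exp(i*s)*conj(exp(i*t)) = exp(i*(s-t)), and sums of them are collapsed using the identity that for every m > 1 the m distinct m-th roots of unity sum to 0, e.g. 1 + exp(2*I*pi/3) + exp(-2*I*pi/3) = 0.)
Hence the multiplicities are chi_5: 1. Dimension check: dim(chi_4)*dim(chi_1) = 1*1 = 1 and sum (mult * dim) = 1*1 = 1.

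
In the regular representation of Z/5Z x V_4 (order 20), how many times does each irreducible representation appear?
Each irreducible V_i of dimension d_i appears with multiplicity d_i, i.e. rho_reg = (direct sum over all irreducibles V_i) d_i V_i. The irreducible dimensions for Z/5Z x V_4 are 1, 1, 1, 1, 1, 1, 1, 1, 1, 1, 1, 1, 1, 1, 1, 1, 1, 1, 1, 1: 20 irreducibles of dimension 1, each with multiplicity 1. Total dimension 20*1*1 = 20 = |G|.

Proof sketch: General theorem: in the regular representation of a finite group G, each irreducible appears with multiplicity equal to its dimension. Check: dim(rho_reg) = sum d_i^2 = 1 + 1 + 1 + 1 + 1 + 1 + 1 + 1 + 1 + 1 + 1 + 1 + 1 + 1 + 1 + 1 + 1 + 1 + 1 + 1 = 20 = |G|.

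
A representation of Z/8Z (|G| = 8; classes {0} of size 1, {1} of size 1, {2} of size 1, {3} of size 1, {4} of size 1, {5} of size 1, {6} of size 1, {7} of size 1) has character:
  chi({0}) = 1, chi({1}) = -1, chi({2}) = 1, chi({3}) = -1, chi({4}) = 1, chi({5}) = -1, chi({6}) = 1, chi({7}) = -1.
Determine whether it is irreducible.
Irreducible: <chi, chi> = 1.

Argument: <chi, chi> = (1/|G|) sum_C |C| * |chi(C)|^2 = (1/8)[1*|1|^2 + 1*|-1|^2 + 1*|1|^2 + 1*|-1|^2 + 1*|1|^2 + 1*|-1|^2 + 1*|1|^2 + 1*|-1|^2]
  = (1/8)[(1) + (1) + (1) + (1) + (1) + (1) + (1) + (1)] = 8/8 = 1.
(Exp terms are combined using exp(i*s)*conj(exp(i*t)) = exp(i*(s-t)), and sums of them are collapsed using the identity that for every m > 1 the m distinct m-th roots of unity sum to 0, e.g. 1 + exp(2*I*pi/3) + exp(-2*I*pi/3) = 0.)
A character is irreducible iff <chi, chi> = 1, so this representation is irreducible.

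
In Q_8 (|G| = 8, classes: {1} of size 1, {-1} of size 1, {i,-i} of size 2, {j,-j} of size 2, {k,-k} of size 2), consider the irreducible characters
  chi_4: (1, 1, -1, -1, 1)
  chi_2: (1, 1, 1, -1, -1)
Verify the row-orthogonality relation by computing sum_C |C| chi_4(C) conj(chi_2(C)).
Sum = 0; so <chi_4, chi_2> = 0 (distinct irreducibles are orthogonal).

Reasoning: Compute term by term over conjugacy classes (|C| * chi_4(C) * conj(chi_2(C))):
  1*(1)*conj(1) + 1*(1)*conj(1) + 2*(-1)*conj(1) + 2*(-1)*conj(-1) + 2*(1)*conj(-1)
  = (1) + (1) + (-2) + (2) + (-2)
  = 0.
Dividing by |G| = 8 gives 0/8 = 0, matching the row-orthogonality relation <chi_4, chi_2> = [chi_4 = chi_2].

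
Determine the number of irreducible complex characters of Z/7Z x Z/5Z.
35

Working: The number of irreducible complex representations of a finite group equals its number of conjugacy classes. Z/7Z x Z/5Z is abelian of order 35, so every element is its own conjugacy class: 35 classes, so Z/7Z x Z/5Z (order 35) has exactly 35 irreducible complex representations.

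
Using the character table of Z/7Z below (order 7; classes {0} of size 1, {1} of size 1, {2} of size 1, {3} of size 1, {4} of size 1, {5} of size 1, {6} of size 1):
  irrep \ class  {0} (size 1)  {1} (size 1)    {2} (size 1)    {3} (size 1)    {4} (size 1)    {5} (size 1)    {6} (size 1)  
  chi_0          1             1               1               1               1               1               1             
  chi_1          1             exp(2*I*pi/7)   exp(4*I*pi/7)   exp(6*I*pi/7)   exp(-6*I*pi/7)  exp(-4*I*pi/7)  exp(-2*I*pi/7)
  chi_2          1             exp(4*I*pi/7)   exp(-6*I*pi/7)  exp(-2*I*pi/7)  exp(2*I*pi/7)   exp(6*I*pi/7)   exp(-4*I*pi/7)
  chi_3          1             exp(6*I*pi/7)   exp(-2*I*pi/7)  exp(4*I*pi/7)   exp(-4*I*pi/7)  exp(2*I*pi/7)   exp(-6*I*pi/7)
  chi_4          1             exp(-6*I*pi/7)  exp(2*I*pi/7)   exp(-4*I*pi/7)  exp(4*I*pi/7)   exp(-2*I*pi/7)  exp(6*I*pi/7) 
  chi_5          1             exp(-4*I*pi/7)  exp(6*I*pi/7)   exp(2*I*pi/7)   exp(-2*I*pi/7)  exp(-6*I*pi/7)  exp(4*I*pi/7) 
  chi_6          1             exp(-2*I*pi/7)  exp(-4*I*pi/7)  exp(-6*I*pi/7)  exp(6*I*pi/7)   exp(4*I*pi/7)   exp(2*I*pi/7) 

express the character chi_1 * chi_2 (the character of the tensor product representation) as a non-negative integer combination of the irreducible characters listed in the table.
chi_1 tensor chi_2 = chi_3 (all other irreducibles have multiplicity 0).

Working: The character of a tensor product is the pointwise product (chi_1 * chi_2)(C) = chi_1(C) * chi_2(C):
  {0}: (1)*(1), {1}: (exp(2*I*pi/7))*(exp(4*I*pi/7)), {2}: (exp(4*I*pi/7))*(exp(-6*I*pi/7)), {3}: (exp(6*I*pi/7))*(exp(-2*I*pi/7)), {4}: (exp(-6*I*pi/7))*(exp(2*I*pi/7)), {5}: (exp(-4*I*pi/7))*(exp(6*I*pi/7)), {6}: (exp(-2*I*pi/7))*(exp(-4*I*pi/7))
so (chi_1 * chi_2) takes values
  {0} -> 1, {1} -> exp(6*I*pi/7), {2} -> exp(-2*I*pi/7), {3} -> exp(4*I*pi/7), {4} -> exp(-4*I*pi/7), {5} -> exp(2*I*pi/7), {6} -> exp(-6*I*pi/7).
Now take the inner product of this character with each irreducible chi from the table, <chi_1*chi_2, chi> = (1/7) sum_C |C| (chi_1*chi_2)(C) conj(chi(C)):
  <chi_1*chi_2, chi_0> = (1/7)[1*(1)*conj(1) + 1*(exp(6*I*pi/7))*conj(1) + 1*(exp(-2*I*pi/7))*conj(1) + 1*(exp(4*I*pi/7))*conj(1) + 1*(exp(-4*I*pi/7))*conj(1) + 1*(exp(2*I*pi/7))*conj(1) + 1*(exp(-6*I*pi/7))*conj(1)]
      = (1/7)[(1) + (exp(6*I*pi/7)) + (exp(-2*I*pi/7)) + (exp(4*I*pi/7)) + (exp(-4*I*pi/7)) + (exp(2*I*pi/7)) + (exp(-6*I*pi/7))] = 0/7 = 0
  <chi_1*chi_2, chi_1> = (1/7)[1*(1)*conj(1) + 1*(exp(6*I*pi/7))*conj(exp(2*I*pi/7)) + 1*(exp(-2*I*pi/7))*conj(exp(4*I*pi/7)) + 1*(exp(4*I*pi/7))*conj(exp(6*I*pi/7)) + 1*(exp(-4*I*pi/7))*conj(exp(-6*I*pi/7)) + 1*(exp(2*I*pi/7))*conj(exp(-4*I*pi/7)) + 1*(exp(-6*I*pi/7))*conj(exp(-2*I*pi/7))]
      = (1/7)[(1) + (exp(4*I*pi/7)) + (exp(-6*I*pi/7)) + (exp(-2*I*pi/7)) + (exp(2*I*pi/7)) + (exp(6*I*pi/7)) + (exp(-4*I*pi/7))] = 0/7 = 0
  <chi_1*chi_2, chi_2> = (1/7)[1*(1)*conj(1) + 1*(exp(6*I*pi/7))*conj(exp(4*I*pi/7)) + 1*(exp(-2*I*pi/7))*conj(exp(-6*I*pi/7)) + 1*(exp(4*I*pi/7))*conj(exp(-2*I*pi/7)) + 1*(exp(-4*I*pi/7))*conj(exp(2*I*pi/7)) + 1*(exp(2*I*pi/7))*conj(exp(6*I*pi/7)) + 1*(exp(-6*I*pi/7))*conj(exp(-4*I*pi/7))]
      = (1/7)[(1) + (exp(2*I*pi/7)) + (exp(4*I*pi/7)) + (exp(6*I*pi/7)) + (exp(-6*I*pi/7)) + (exp(-4*I*pi/7)) + (exp(-2*I*pi/7))] = 0/7 = 0
  <chi_1*chi_2, chi_3> = (1/7)[1*(1)*conj(1) + 1*(exp(6*I*pi/7))*conj(exp(6*I*pi/7)) + 1*(exp(-2*I*pi/7))*conj(exp(-2*I*pi/7)) + 1*(exp(4*I*pi/7))*conj(exp(4*I*pi/7)) + 1*(exp(-4*I*pi/7))*conj(exp(-4*I*pi/7)) + 1*(exp(2*I*pi/7))*conj(exp(2*I*pi/7)) + 1*(exp(-6*I*pi/7))*conj(exp(-6*I*pi/7))]
      = (1/7)[(1) + (1) + (1) + (1) + (1) + (1) + (1)] = 7/7 = 1
  <chi_1*chi_2, chi_4> = (1/7)[1*(1)*conj(1) + 1*(exp(6*I*pi/7))*conj(exp(-6*I*pi/7)) + 1*(exp(-2*I*pi/7))*conj(exp(2*I*pi/7)) + 1*(exp(4*I*pi/7))*conj(exp(-4*I*pi/7)) + 1*(exp(-4*I*pi/7))*conj(exp(4*I*pi/7)) + 1*(exp(2*I*pi/7))*conj(exp(-2*I*pi/7)) + 1*(exp(-6*I*pi/7))*conj(exp(6*I*pi/7))]
      = (1/7)[(1) + (exp(-2*I*pi/7)) + (exp(-4*I*pi/7)) + (exp(-6*I*pi/7)) + (exp(6*I*pi/7)) + (exp(4*I*pi/7)) + (exp(2*I*pi/7))] = 0/7 = 0
  <chi_1*chi_2, chi_5> = (1/7)[1*(1)*conj(1) + 1*(exp(6*I*pi/7))*conj(exp(-4*I*pi/7)) + 1*(exp(-2*I*pi/7))*conj(exp(6*I*pi/7)) + 1*(exp(4*I*pi/7))*conj(exp(2*I*pi/7)) + 1*(exp(-4*I*pi/7))*conj(exp(-2*I*pi/7)) + 1*(exp(2*I*pi/7))*conj(exp(-6*I*pi/7)) + 1*(exp(-6*I*pi/7))*conj(exp(4*I*pi/7))]
      = (1/7)[(1) + (exp(-4*I*pi/7)) + (exp(6*I*pi/7)) + (exp(2*I*pi/7)) + (exp(-2*I*pi/7)) + (exp(-6*I*pi/7)) + (exp(4*I*pi/7))] = 0/7 = 0
  <chi_1*chi_2, chi_6> = (1/7)[1*(1)*conj(1) + 1*(exp(6*I*pi/7))*conj(exp(-2*I*pi/7)) + 1*(exp(-2*I*pi/7))*conj(exp(-4*I*pi/7)) + 1*(exp(4*I*pi/7))*conj(exp(-6*I*pi/7)) + 1*(exp(-4*I*pi/7))*conj(exp(6*I*pi/7)) + 1*(exp(2*I*pi/7))*conj(exp(4*I*pi/7)) + 1*(exp(-6*I*pi/7))*conj(exp(2*I*pi/7))]
      = (1/7)[(1) + (exp(-6*I*pi/7)) + (exp(2*I*pi/7)) + (exp(-4*I*pi/7)) + (exp(4*I*pi/7)) + (exp(-2*I*pi/7)) + (exp(6*I*pi/7))] = 0/7 = 0
(Exp terms are combined using exp(i*s)*conj(exp(i*t)) = exp(i*(s-t)), and sums of them are collapsed using the identity that for every m > 1 the m distinct m-th roots of unity sum to 0, e.g. 1 + exp(2*I*pi/3) + exp(-2*I*pi/3) = 0.)
Hence the multiplicities are chi_3: 1. Dimension check: dim(chi_1)*dim(chi_2) = 1*1 = 1 and sum (mult * dim) = 1*1 = 1.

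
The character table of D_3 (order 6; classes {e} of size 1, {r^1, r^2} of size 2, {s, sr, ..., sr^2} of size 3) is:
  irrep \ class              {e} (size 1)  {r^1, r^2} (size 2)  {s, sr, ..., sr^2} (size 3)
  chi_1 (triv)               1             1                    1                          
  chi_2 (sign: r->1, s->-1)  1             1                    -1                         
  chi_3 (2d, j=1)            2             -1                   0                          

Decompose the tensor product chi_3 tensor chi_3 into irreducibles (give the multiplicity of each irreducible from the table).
chi_3 tensor chi_3 = chi_1 + chi_2 + chi_3 (all other irreducibles have multiplicity 0).

Proof sketch: The character of a tensor product is the pointwise product (chi_3 * chi_3)(C) = chi_3(C) * chi_3(C):
  {e}: (2)*(2), {r^1, r^2}: (-1)*(-1), {s, sr, ..., sr^2}: (0)*(0)
so (chi_3 * chi_3) takes values
  {e} -> 4, {r^1, r^2} -> 1, {s, sr, ..., sr^2} -> 0.
Now take the inner product of this character with each irreducible chi from the table, <chi_3*chi_3, chi> = (1/6) sum_C |C| (chi_3*chi_3)(C) conj(chi(C)):
  <chi_3*chi_3, chi_1> = (1/6)[1*(4)*conj(1) + 2*(1)*conj(1) + 3*(0)*conj(1)]
      = (1/6)[(4) + (2) + (0)] = 6/6 = 1
  <chi_3*chi_3, chi_2> = (1/6)[1*(4)*conj(1) + 2*(1)*conj(1) + 3*(0)*conj(-1)]
      = (1/6)[(4) + (2) + (0)] = 6/6 = 1
  <chi_3*chi_3, chi_3> = (1/6)[1*(4)*conj(2) + 2*(1)*conj(-1) + 3*(0)*conj(0)]
      = (1/6)[(8) + (-2) + (0)] = 6/6 = 1
Hence the multiplicities are chi_1: 1, chi_2: 1, chi_3: 1. Dimension check: dim(chi_3)*dim(chi_3) = 2*2 = 4 and sum (mult * dim) = 1*1 + 1*1 + 1*2 = 4.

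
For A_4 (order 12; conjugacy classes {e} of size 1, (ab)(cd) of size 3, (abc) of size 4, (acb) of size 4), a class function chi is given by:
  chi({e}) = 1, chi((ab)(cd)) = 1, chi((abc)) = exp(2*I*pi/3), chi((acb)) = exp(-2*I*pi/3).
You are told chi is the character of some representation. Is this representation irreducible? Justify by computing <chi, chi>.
Irreducible: <chi, chi> = 1.

Solution. <chi, chi> = (1/|G|) sum_C |C| * |chi(C)|^2 = (1/12)[1*|1|^2 + 3*|1|^2 + 4*|exp(2*I*pi/3)|^2 + 4*|exp(-2*I*pi/3)|^2]
  = (1/12)[(1) + (3) + (4) + (4)] = 12/12 = 1.
(Exp terms are combined using exp(i*s)*conj(exp(i*t)) = exp(i*(s-t)), and sums of them are collapsed using the identity that for every m > 1 the m distinct m-th roots of unity sum to 0, e.g. 1 + exp(2*I*pi/3) + exp(-2*I*pi/3) = 0.)
A character is irreducible iff <chi, chi> = 1, so this representation is irreducible.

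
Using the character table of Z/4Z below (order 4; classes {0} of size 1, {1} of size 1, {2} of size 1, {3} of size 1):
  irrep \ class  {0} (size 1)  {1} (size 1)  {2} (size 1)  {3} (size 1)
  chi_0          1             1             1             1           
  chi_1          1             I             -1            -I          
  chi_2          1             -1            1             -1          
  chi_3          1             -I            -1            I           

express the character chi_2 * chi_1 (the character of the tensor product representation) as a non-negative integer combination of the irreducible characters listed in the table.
chi_2 tensor chi_1 = chi_3 (all other irreducibles have multiplicity 0).

Working: The character of a tensor product is the pointwise product (chi_2 * chi_1)(C) = chi_2(C) * chi_1(C):
  {0}: (1)*(1), {1}: (-1)*(I), {2}: (1)*(-1), {3}: (-1)*(-I)
so (chi_2 * chi_1) takes values
  {0} -> 1, {1} -> -I, {2} -> -1, {3} -> I.
Now take the inner product of this character with each irreducible chi from the table, <chi_2*chi_1, chi> = (1/4) sum_C |C| (chi_2*chi_1)(C) conj(chi(C)):
  <chi_2*chi_1, chi_0> = (1/4)[1*(1)*conj(1) + 1*(-I)*conj(1) + 1*(-1)*conj(1) + 1*(I)*conj(1)]
      = (1/4)[(1) + (-I) + (-1) + (I)] = 0/4 = 0
  <chi_2*chi_1, chi_1> = (1/4)[1*(1)*conj(1) + 1*(-I)*conj(I) + 1*(-1)*conj(-1) + 1*(I)*conj(-I)]
      = (1/4)[(1) + (-1) + (1) + (-1)] = 0/4 = 0
  <chi_2*chi_1, chi_2> = (1/4)[1*(1)*conj(1) + 1*(-I)*conj(-1) + 1*(-1)*conj(1) + 1*(I)*conj(-1)]
      = (1/4)[(1) + (I) + (-1) + (-I)] = 0/4 = 0
  <chi_2*chi_1, chi_3> = (1/4)[1*(1)*conj(1) + 1*(-I)*conj(-I) + 1*(-1)*conj(-1) + 1*(I)*conj(I)]
      = (1/4)[(1) + (1) + (1) + (1)] = 4/4 = 1
(Exp terms are combined using exp(i*s)*conj(exp(i*t)) = exp(i*(s-t)), and sums of them are collapsed using the identity that for every m > 1 the m distinct m-th roots of unity sum to 0, e.g. 1 + exp(2*I*pi/3) + exp(-2*I*pi/3) = 0.)
Hence the multiplicities are chi_3: 1. Dimension check: dim(chi_2)*dim(chi_1) = 1*1 = 1 and sum (mult * dim) = 1*1 = 1.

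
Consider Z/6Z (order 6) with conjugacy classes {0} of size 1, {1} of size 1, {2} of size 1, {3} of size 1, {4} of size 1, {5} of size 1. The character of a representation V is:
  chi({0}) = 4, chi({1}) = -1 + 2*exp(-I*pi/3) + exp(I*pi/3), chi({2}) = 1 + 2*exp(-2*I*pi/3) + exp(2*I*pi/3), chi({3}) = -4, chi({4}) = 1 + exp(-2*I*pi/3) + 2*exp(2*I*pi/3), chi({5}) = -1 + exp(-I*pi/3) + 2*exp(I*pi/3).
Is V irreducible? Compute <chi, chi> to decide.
Not irreducible (reducible): <chi, chi> = 6 > 1.

<chi, chi> = (1/|G|) sum_C |C| * |chi(C)|^2 = (1/6)[1*|4|^2 + 1*|-1 + 2*exp(-I*pi/3) + exp(I*pi/3)|^2 + 1*|1 + 2*exp(-2*I*pi/3) + exp(2*I*pi/3)|^2 + 1*|-4|^2 + 1*|1 + exp(-2*I*pi/3) + 2*exp(2*I*pi/3)|^2 + 1*|-1 + exp(-I*pi/3) + 2*exp(I*pi/3)|^2]
  = (1/6)[(16) + (1) + (1) + (16) + (1) + (1)] = 36/6 = 6.
(Exp terms are combined using exp(i*s)*conj(exp(i*t)) = exp(i*(s-t)), and sums of them are collapsed using the identity that for every m > 1 the m distinct m-th roots of unity sum to 0, e.g. 1 + exp(2*I*pi/3) + exp(-2*I*pi/3) = 0.)
A character is irreducible iff <chi, chi> = 1, so this representation is reducible.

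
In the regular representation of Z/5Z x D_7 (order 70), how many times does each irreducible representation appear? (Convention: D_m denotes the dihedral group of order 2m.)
Each irreducible V_i of dimension d_i appears with multiplicity d_i, i.e. rho_reg = (direct sum over all irreducibles V_i) d_i V_i. The irreducible dimensions for Z/5Z x D_7 are 1, 1, 1, 1, 1, 1, 1, 1, 1, 1, 2, 2, 2, 2, 2, 2, 2, 2, 2, 2, 2, 2, 2, 2, 2: 10 irreducibles of dimension 1, each with multiplicity 1; 15 irreducibles of dimension 2, each with multiplicity 2. Total dimension 10*1*1 + 15*2*2 = 70 = |G|.

Argument: General theorem: in the regular representation of a finite group G, each irreducible appears with multiplicity equal to its dimension. Check: dim(rho_reg) = sum d_i^2 = 1 + 1 + 1 + 1 + 1 + 1 + 1 + 1 + 1 + 1 + 4 + 4 + 4 + 4 + 4 + 4 + 4 + 4 + 4 + 4 + 4 + 4 + 4 + 4 + 4 = 70 = |G|.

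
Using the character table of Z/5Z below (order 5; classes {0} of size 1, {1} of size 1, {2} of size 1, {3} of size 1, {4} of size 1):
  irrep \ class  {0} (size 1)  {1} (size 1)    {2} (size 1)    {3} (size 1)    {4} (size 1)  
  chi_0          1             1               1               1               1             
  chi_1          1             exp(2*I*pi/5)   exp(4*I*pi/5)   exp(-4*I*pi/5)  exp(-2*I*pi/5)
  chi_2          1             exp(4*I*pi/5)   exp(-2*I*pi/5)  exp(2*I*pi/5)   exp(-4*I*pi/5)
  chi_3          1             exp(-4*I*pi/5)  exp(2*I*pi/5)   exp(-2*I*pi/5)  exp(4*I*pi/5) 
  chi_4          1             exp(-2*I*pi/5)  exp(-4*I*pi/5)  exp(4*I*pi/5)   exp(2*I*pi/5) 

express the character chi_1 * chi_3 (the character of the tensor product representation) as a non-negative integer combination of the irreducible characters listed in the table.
chi_1 tensor chi_3 = chi_4 (all other irreducibles have multiplicity 0).

The character of a tensor product is the pointwise product (chi_1 * chi_3)(C) = chi_1(C) * chi_3(C):
  {0}: (1)*(1), {1}: (exp(2*I*pi/5))*(exp(-4*I*pi/5)), {2}: (exp(4*I*pi/5))*(exp(2*I*pi/5)), {3}: (exp(-4*I*pi/5))*(exp(-2*I*pi/5)), {4}: (exp(-2*I*pi/5))*(exp(4*I*pi/5))
so (chi_1 * chi_3) takes values
  {0} -> 1, {1} -> exp(-2*I*pi/5), {2} -> exp(-4*I*pi/5), {3} -> exp(4*I*pi/5), {4} -> exp(2*I*pi/5).
Now take the inner product of this character with each irreducible chi from the table, <chi_1*chi_3, chi> = (1/5) sum_C |C| (chi_1*chi_3)(C) conj(chi(C)):
  <chi_1*chi_3, chi_0> = (1/5)[1*(1)*conj(1) + 1*(exp(-2*I*pi/5))*conj(1) + 1*(exp(-4*I*pi/5))*conj(1) + 1*(exp(4*I*pi/5))*conj(1) + 1*(exp(2*I*pi/5))*conj(1)]
      = (1/5)[(1) + (exp(-2*I*pi/5)) + (exp(-4*I*pi/5)) + (exp(4*I*pi/5)) + (exp(2*I*pi/5))] = 0/5 = 0
  <chi_1*chi_3, chi_1> = (1/5)[1*(1)*conj(1) + 1*(exp(-2*I*pi/5))*conj(exp(2*I*pi/5)) + 1*(exp(-4*I*pi/5))*conj(exp(4*I*pi/5)) + 1*(exp(4*I*pi/5))*conj(exp(-4*I*pi/5)) + 1*(exp(2*I*pi/5))*conj(exp(-2*I*pi/5))]
      = (1/5)[(1) + (exp(-4*I*pi/5)) + (exp(2*I*pi/5)) + (exp(-2*I*pi/5)) + (exp(4*I*pi/5))] = 0/5 = 0
  <chi_1*chi_3, chi_2> = (1/5)[1*(1)*conj(1) + 1*(exp(-2*I*pi/5))*conj(exp(4*I*pi/5)) + 1*(exp(-4*I*pi/5))*conj(exp(-2*I*pi/5)) + 1*(exp(4*I*pi/5))*conj(exp(2*I*pi/5)) + 1*(exp(2*I*pi/5))*conj(exp(-4*I*pi/5))]
      = (1/5)[(1) + (exp(4*I*pi/5)) + (exp(-2*I*pi/5)) + (exp(2*I*pi/5)) + (exp(-4*I*pi/5))] = 0/5 = 0
  <chi_1*chi_3, chi_3> = (1/5)[1*(1)*conj(1) + 1*(exp(-2*I*pi/5))*conj(exp(-4*I*pi/5)) + 1*(exp(-4*I*pi/5))*conj(exp(2*I*pi/5)) + 1*(exp(4*I*pi/5))*conj(exp(-2*I*pi/5)) + 1*(exp(2*I*pi/5))*conj(exp(4*I*pi/5))]
      = (1/5)[(1) + (exp(2*I*pi/5)) + (exp(4*I*pi/5)) + (exp(-4*I*pi/5)) + (exp(-2*I*pi/5))] = 0/5 = 0
  <chi_1*chi_3, chi_4> = (1/5)[1*(1)*conj(1) + 1*(exp(-2*I*pi/5))*conj(exp(-2*I*pi/5)) + 1*(exp(-4*I*pi/5))*conj(exp(-4*I*pi/5)) + 1*(exp(4*I*pi/5))*conj(exp(4*I*pi/5)) + 1*(exp(2*I*pi/5))*conj(exp(2*I*pi/5))]
      = (1/5)[(1) + (1) + (1) + (1) + (1)] = 5/5 = 1
(Exp terms are combined using exp(i*s)*conj(exp(i*t)) = exp(i*(s-t)), and sums of them are collapsed using the identity that for every m > 1 the m distinct m-th roots of unity sum to 0, e.g. 1 + exp(2*I*pi/3) + exp(-2*I*pi/3) = 0.)
Hence the multiplicities are chi_4: 1. Dimension check: dim(chi_1)*dim(chi_3) = 1*1 = 1 and sum (mult * dim) = 1*1 = 1.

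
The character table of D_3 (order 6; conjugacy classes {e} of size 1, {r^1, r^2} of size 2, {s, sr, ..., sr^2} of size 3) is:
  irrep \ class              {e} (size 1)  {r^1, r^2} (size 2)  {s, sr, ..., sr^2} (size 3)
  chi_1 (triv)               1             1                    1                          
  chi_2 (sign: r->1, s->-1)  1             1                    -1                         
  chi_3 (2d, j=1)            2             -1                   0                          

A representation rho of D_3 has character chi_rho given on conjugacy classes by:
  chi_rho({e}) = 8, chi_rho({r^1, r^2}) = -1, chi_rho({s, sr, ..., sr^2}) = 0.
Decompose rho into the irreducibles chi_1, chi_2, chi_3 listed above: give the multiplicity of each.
Multiplicities: chi_1: 1, chi_2: 1, chi_3: 3.

Derivation: Use <chi_rho, chi> = (1/|G|) sum_C |C| * chi_rho(C) * conj(chi(C)) with |G| = 6 for each irreducible chi in the table:
  <chi_rho, chi_1> = (1/6)[1*(8)*conj(1) + 2*(-1)*conj(1) + 3*(0)*conj(1)]
      = (1/6)[(8) + (-2) + (0)] = 6/6 = 1
  <chi_rho, chi_2> = (1/6)[1*(8)*conj(1) + 2*(-1)*conj(1) + 3*(0)*conj(-1)]
      = (1/6)[(8) + (-2) + (0)] = 6/6 = 1
  <chi_rho, chi_3> = (1/6)[1*(8)*conj(2) + 2*(-1)*conj(-1) + 3*(0)*conj(0)]
      = (1/6)[(16) + (2) + (0)] = 18/6 = 3
Dimension check: dim(rho) = sum (mult * dim) = 1*1 + 1*1 + 3*2 = 8 = chi_rho(e) = 8.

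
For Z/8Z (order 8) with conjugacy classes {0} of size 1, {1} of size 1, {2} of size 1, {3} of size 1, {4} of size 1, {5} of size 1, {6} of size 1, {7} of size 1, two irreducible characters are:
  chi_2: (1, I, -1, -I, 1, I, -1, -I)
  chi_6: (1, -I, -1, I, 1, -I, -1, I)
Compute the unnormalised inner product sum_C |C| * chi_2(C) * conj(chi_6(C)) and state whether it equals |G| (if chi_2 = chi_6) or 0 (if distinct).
Sum = 0; so <chi_2, chi_6> = 0 (distinct irreducibles are orthogonal).

Compute term by term over conjugacy classes (|C| * chi_2(C) * conj(chi_6(C))):
  1*(1)*conj(1) + 1*(I)*conj(-I) + 1*(-1)*conj(-1) + 1*(-I)*conj(I) + 1*(1)*conj(1) + 1*(I)*conj(-I) + 1*(-1)*conj(-1) + 1*(-I)*conj(I)
  = (1) + (-1) + (1) + (-1) + (1) + (-1) + (1) + (-1)
  = 0.
(Exp terms are combined using exp(i*s)*conj(exp(i*t)) = exp(i*(s-t)), and sums of them are collapsed using the identity that for every m > 1 the m distinct m-th roots of unity sum to 0, e.g. 1 + exp(2*I*pi/3) + exp(-2*I*pi/3) = 0.)
Dividing by |G| = 8 gives 0/8 = 0, matching the row-orthogonality relation <chi_2, chi_6> = [chi_2 = chi_6].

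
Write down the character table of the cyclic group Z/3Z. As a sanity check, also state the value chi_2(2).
Character table of Z/3Z (irreps indexed chi_0,...,chi_2 with chi_k(m) = zeta_3^(k*m), zeta_3 = exp(2*pi*i/3)):
  irrep \ class  {0} (size 1)  {1} (size 1)    {2} (size 1)  
  chi_0          1             1               1             
  chi_1          1             exp(2*I*pi/3)   exp(-2*I*pi/3)
  chi_2          1             exp(-2*I*pi/3)  exp(2*I*pi/3) 

Spot check: chi_2(2) = zeta_3^(2*2) = zeta_3^4 = exp(2*I*pi/3).

Argument: Z/3Z is abelian, so all 3 irreducible complex representations are 1-dimensional. They are given by chi_k(m) = zeta_3^(k*m) for k = 0,...,2. Row orthogonality: sum_m chi_k(m) conj(chi_l(m)) = 3 * [k = l].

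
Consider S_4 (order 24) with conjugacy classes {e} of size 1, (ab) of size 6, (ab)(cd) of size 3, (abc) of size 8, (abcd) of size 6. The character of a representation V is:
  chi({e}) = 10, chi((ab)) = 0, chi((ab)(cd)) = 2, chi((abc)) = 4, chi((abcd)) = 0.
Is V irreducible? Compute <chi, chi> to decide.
Not irreducible (reducible): <chi, chi> = 10 > 1.

Explanation: <chi, chi> = (1/|G|) sum_C |C| * |chi(C)|^2 = (1/24)[1*|10|^2 + 6*|0|^2 + 3*|2|^2 + 8*|4|^2 + 6*|0|^2]
  = (1/24)[(100) + (0) + (12) + (128) + (0)] = 240/24 = 10.
A character is irreducible iff <chi, chi> = 1, so this representation is reducible.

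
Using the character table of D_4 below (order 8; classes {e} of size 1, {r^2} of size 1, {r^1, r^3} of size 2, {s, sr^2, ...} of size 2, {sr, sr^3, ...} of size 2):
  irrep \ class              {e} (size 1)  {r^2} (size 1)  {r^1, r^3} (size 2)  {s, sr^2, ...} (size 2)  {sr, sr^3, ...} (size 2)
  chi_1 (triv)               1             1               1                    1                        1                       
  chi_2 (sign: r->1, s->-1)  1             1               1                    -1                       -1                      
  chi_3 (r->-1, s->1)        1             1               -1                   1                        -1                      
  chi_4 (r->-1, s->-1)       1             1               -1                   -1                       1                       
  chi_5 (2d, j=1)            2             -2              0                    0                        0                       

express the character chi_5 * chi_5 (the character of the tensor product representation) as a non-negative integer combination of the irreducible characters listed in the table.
chi_5 tensor chi_5 = chi_1 + chi_2 + chi_3 + chi_4 (all other irreducibles have multiplicity 0).

Derivation: The character of a tensor product is the pointwise product (chi_5 * chi_5)(C) = chi_5(C) * chi_5(C):
  {e}: (2)*(2), {r^2}: (-2)*(-2), {r^1, r^3}: (0)*(0), {s, sr^2, ...}: (0)*(0), {sr, sr^3, ...}: (0)*(0)
so (chi_5 * chi_5) takes values
  {e} -> 4, {r^2} -> 4, {r^1, r^3} -> 0, {s, sr^2, ...} -> 0, {sr, sr^3, ...} -> 0.
Now take the inner product of this character with each irreducible chi from the table, <chi_5*chi_5, chi> = (1/8) sum_C |C| (chi_5*chi_5)(C) conj(chi(C)):
  <chi_5*chi_5, chi_1> = (1/8)[1*(4)*conj(1) + 1*(4)*conj(1) + 2*(0)*conj(1) + 2*(0)*conj(1) + 2*(0)*conj(1)]
      = (1/8)[(4) + (4) + (0) + (0) + (0)] = 8/8 = 1
  <chi_5*chi_5, chi_2> = (1/8)[1*(4)*conj(1) + 1*(4)*conj(1) + 2*(0)*conj(1) + 2*(0)*conj(-1) + 2*(0)*conj(-1)]
      = (1/8)[(4) + (4) + (0) + (0) + (0)] = 8/8 = 1
  <chi_5*chi_5, chi_3> = (1/8)[1*(4)*conj(1) + 1*(4)*conj(1) + 2*(0)*conj(-1) + 2*(0)*conj(1) + 2*(0)*conj(-1)]
      = (1/8)[(4) + (4) + (0) + (0) + (0)] = 8/8 = 1
  <chi_5*chi_5, chi_4> = (1/8)[1*(4)*conj(1) + 1*(4)*conj(1) + 2*(0)*conj(-1) + 2*(0)*conj(-1) + 2*(0)*conj(1)]
      = (1/8)[(4) + (4) + (0) + (0) + (0)] = 8/8 = 1
  <chi_5*chi_5, chi_5> = (1/8)[1*(4)*conj(2) + 1*(4)*conj(-2) + 2*(0)*conj(0) + 2*(0)*conj(0) + 2*(0)*conj(0)]
      = (1/8)[(8) + (-8) + (0) + (0) + (0)] = 0/8 = 0
Hence the multiplicities are chi_1: 1, chi_2: 1, chi_3: 1, chi_4: 1. Dimension check: dim(chi_5)*dim(chi_5) = 2*2 = 4 and sum (mult * dim) = 1*1 + 1*1 + 1*1 + 1*1 = 4.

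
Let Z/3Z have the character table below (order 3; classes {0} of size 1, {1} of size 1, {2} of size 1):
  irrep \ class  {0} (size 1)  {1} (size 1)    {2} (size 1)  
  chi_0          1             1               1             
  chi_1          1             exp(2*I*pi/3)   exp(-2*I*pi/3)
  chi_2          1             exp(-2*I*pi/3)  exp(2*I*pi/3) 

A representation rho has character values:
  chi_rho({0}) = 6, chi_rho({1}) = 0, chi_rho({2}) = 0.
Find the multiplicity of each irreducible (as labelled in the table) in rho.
Multiplicities: chi_0: 2, chi_1: 2, chi_2: 2.

Justification: Use <chi_rho, chi> = (1/|G|) sum_C |C| * chi_rho(C) * conj(chi(C)) with |G| = 3 for each irreducible chi in the table:
  <chi_rho, chi_0> = (1/3)[1*(6)*conj(1) + 1*(0)*conj(1) + 1*(0)*conj(1)]
      = (1/3)[(6) + (0) + (0)] = 6/3 = 2
  <chi_rho, chi_1> = (1/3)[1*(6)*conj(1) + 1*(0)*conj(exp(2*I*pi/3)) + 1*(0)*conj(exp(-2*I*pi/3))]
      = (1/3)[(6) + (0) + (0)] = 6/3 = 2
  <chi_rho, chi_2> = (1/3)[1*(6)*conj(1) + 1*(0)*conj(exp(-2*I*pi/3)) + 1*(0)*conj(exp(2*I*pi/3))]
      = (1/3)[(6) + (0) + (0)] = 6/3 = 2
(Exp terms are combined using exp(i*s)*conj(exp(i*t)) = exp(i*(s-t)), and sums of them are collapsed using the identity that for every m > 1 the m distinct m-th roots of unity sum to 0, e.g. 1 + exp(2*I*pi/3) + exp(-2*I*pi/3) = 0.)
Dimension check: dim(rho) = sum (mult * dim) = 2*1 + 2*1 + 2*1 = 6 = chi_rho(e) = 6.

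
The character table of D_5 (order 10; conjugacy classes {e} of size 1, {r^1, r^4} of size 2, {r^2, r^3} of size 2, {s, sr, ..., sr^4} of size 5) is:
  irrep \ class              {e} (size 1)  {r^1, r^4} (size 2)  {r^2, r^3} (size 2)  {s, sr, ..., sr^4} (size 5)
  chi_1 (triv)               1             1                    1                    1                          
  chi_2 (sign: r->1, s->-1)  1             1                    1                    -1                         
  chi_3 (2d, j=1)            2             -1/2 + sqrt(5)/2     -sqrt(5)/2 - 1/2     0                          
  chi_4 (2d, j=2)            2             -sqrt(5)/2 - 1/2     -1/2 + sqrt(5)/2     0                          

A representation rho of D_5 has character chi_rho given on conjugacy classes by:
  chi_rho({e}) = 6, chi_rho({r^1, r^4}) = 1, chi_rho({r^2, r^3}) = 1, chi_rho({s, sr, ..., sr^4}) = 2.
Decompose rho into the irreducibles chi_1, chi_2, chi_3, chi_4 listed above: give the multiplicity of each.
Multiplicities: chi_1: 2, chi_2: 0, chi_3: 1, chi_4: 1.

Working: Use <chi_rho, chi> = (1/|G|) sum_C |C| * chi_rho(C) * conj(chi(C)) with |G| = 10 for each irreducible chi in the table:
  <chi_rho, chi_1> = (1/10)[1*(6)*conj(1) + 2*(1)*conj(1) + 2*(1)*conj(1) + 5*(2)*conj(1)]
      = (1/10)[(6) + (2) + (2) + (10)] = 20/10 = 2
  <chi_rho, chi_2> = (1/10)[1*(6)*conj(1) + 2*(1)*conj(1) + 2*(1)*conj(1) + 5*(2)*conj(-1)]
      = (1/10)[(6) + (2) + (2) + (-10)] = 0/10 = 0
  <chi_rho, chi_3> = (1/10)[1*(6)*conj(2) + 2*(1)*conj(-1/2 + sqrt(5)/2) + 2*(1)*conj(-sqrt(5)/2 - 1/2) + 5*(2)*conj(0)]
      = (1/10)[(12) + (-1 + sqrt(5)) + (-sqrt(5) - 1) + (0)] = 10/10 = 1
  <chi_rho, chi_4> = (1/10)[1*(6)*conj(2) + 2*(1)*conj(-sqrt(5)/2 - 1/2) + 2*(1)*conj(-1/2 + sqrt(5)/2) + 5*(2)*conj(0)]
      = (1/10)[(12) + (-sqrt(5) - 1) + (-1 + sqrt(5)) + (0)] = 10/10 = 1
Dimension check: dim(rho) = sum (mult * dim) = 2*1 + 0*1 + 1*2 + 1*2 = 6 = chi_rho(e) = 6.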